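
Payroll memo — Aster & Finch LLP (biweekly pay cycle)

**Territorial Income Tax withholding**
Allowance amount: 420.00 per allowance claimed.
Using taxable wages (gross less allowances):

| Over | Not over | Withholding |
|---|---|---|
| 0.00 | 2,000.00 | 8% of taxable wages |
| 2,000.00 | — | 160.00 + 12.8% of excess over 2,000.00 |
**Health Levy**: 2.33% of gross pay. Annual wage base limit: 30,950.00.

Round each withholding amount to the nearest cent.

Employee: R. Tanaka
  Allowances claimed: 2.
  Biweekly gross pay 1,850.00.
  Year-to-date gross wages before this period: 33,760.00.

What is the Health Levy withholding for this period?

Health Levy: YTD 33,760.00 ≥ cap 30,950.00 → 0.00

0.00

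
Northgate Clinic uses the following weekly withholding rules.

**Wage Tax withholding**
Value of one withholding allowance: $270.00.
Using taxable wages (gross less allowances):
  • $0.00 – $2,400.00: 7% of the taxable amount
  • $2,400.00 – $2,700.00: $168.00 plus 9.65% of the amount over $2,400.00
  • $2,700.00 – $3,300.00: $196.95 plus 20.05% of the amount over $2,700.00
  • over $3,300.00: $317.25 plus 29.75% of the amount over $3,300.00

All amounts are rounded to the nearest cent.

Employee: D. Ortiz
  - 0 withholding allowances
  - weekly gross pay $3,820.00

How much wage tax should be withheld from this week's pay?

Wage Tax: taxable = $3,820.00
  $317.25 + 29.75% × ($3,820.00 − $3,300.00) = $317.25 + 29.75% × $520.00 = $471.95

$471.95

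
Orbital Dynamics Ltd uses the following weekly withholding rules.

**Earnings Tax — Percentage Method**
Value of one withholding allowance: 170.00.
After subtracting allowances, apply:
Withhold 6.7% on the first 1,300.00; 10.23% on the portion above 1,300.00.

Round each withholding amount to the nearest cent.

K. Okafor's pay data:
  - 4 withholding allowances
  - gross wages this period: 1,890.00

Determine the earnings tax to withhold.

Earnings Tax: taxable = 1,890.00 − 4×170.00 = 1,210.00
  6.7% × 1,210.00 = 81.07

81.07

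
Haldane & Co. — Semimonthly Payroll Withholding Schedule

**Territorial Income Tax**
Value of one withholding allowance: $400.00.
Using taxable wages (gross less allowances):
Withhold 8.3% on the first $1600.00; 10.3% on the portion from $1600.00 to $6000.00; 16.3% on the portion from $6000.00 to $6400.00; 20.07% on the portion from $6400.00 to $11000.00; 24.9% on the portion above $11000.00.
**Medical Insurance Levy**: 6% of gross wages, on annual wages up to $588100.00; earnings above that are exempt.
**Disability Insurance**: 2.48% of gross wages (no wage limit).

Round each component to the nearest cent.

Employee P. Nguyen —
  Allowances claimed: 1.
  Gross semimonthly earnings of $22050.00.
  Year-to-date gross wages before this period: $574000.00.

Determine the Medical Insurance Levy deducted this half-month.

Medical Insurance Levy: cap $588100.00 − YTD $574000.00 = $14100.00 subject; 6% × $14100.00 = $846.00

$846.00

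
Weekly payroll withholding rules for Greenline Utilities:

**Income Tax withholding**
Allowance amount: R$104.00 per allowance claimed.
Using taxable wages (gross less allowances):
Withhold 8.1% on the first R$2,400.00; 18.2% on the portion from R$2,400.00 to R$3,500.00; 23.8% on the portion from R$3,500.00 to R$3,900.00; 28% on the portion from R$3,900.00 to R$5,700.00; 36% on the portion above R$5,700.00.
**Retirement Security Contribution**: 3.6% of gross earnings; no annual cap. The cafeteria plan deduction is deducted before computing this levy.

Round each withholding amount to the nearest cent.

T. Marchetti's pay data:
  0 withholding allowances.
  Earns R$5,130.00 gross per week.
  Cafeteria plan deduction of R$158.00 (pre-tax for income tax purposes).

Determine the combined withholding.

R$968.95

Income Tax: taxable = R$5,130.00 − R$158.00 = R$4,972.00
  R$489.80 + 28% × (R$4,972.00 − R$3,900.00) = R$489.80 + 28% × R$1,072.00 = R$789.96
Retirement Security Contribution: 3.6% × R$4,972.00 = R$178.99
Total: R$789.96 + R$178.99 = R$968.95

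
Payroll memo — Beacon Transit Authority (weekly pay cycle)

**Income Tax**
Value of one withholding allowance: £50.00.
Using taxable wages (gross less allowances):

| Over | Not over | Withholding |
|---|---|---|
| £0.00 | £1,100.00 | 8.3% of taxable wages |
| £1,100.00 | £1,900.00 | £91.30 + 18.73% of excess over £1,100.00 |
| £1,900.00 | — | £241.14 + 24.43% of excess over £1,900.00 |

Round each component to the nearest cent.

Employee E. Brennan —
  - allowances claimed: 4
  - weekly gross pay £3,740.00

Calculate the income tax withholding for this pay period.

£641.79

Income Tax: taxable = £3,740.00 − 4×£50.00 = £3,540.00
  £241.14 + 24.43% × (£3,540.00 − £1,900.00) = £241.14 + 24.43% × £1,640.00 = £641.79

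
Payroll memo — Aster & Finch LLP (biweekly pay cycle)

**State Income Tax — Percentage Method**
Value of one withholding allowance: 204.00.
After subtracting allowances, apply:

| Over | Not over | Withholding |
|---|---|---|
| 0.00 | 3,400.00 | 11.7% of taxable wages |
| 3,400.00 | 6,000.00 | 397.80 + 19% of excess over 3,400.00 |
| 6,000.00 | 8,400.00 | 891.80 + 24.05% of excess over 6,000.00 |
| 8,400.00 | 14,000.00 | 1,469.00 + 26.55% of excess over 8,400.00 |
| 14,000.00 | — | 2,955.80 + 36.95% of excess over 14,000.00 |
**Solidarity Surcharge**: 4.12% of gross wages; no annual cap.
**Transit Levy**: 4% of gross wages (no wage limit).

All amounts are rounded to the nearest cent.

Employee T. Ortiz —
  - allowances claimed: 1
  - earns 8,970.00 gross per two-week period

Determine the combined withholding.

2,294.53

State Income Tax: taxable = 8,970.00 − 1×204.00 = 8,766.00
  1,469.00 + 26.55% × (8,766.00 − 8,400.00) = 1,469.00 + 26.55% × 366.00 = 1,566.17
Solidarity Surcharge: 4.12% × 8,970.00 = 369.56
Transit Levy: 4% × 8,970.00 = 358.80
Total: 1,566.17 + 369.56 + 358.80 = 2,294.53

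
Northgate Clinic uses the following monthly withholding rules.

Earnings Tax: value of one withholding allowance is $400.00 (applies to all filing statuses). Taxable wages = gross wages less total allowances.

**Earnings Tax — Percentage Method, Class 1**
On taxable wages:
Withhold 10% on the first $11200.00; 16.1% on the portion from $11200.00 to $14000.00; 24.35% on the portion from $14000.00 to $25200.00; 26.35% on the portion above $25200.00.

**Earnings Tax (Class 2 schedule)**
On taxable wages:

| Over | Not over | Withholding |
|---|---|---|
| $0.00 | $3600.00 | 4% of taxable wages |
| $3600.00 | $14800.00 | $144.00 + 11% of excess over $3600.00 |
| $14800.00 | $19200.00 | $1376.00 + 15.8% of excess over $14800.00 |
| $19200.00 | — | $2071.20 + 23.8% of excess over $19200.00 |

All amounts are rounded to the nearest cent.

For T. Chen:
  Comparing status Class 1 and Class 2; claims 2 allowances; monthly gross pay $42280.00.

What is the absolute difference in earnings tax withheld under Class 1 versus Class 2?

Earnings Tax (Class 1): taxable = $42280.00 − 2×$400.00 = $41480.00
  $4298.00 + 26.35% × ($41480.00 − $25200.00) = $4298.00 + 26.35% × $16280.00 = $8587.78
Earnings Tax (Class 2): taxable = $42280.00 − 2×$400.00 = $41480.00
  $2071.20 + 23.8% × ($41480.00 − $19200.00) = $2071.20 + 23.8% × $22280.00 = $7373.84
Difference: |$8587.78 − $7373.84| = $1213.94 (higher under Class 1)

$1213.94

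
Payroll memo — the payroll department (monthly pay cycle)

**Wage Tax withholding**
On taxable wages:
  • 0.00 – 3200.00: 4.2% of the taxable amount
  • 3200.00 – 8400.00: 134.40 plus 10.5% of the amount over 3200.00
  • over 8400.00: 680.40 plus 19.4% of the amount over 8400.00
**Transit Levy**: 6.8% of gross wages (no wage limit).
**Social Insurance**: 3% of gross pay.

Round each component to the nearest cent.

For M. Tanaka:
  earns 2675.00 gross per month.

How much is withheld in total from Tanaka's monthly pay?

374.50

Wage Tax: taxable = 2675.00
  4.2% × 2675.00 = 112.35
Transit Levy: 6.8% × 2675.00 = 181.90
Social Insurance: 3% × 2675.00 = 80.25
Total: 112.35 + 181.90 + 80.25 = 374.50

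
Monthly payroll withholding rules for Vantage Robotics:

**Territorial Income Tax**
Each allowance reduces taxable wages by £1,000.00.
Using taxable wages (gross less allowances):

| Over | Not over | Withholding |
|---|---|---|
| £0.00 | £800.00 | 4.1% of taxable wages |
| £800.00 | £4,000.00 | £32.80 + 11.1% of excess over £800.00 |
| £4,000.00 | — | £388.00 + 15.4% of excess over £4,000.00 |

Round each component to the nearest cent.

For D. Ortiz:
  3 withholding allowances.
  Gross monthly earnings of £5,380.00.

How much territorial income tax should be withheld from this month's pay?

£208.18

Territorial Income Tax: taxable = £5,380.00 − 3×£1,000.00 = £2,380.00
  £32.80 + 11.1% × (£2,380.00 − £800.00) = £32.80 + 11.1% × £1,580.00 = £208.18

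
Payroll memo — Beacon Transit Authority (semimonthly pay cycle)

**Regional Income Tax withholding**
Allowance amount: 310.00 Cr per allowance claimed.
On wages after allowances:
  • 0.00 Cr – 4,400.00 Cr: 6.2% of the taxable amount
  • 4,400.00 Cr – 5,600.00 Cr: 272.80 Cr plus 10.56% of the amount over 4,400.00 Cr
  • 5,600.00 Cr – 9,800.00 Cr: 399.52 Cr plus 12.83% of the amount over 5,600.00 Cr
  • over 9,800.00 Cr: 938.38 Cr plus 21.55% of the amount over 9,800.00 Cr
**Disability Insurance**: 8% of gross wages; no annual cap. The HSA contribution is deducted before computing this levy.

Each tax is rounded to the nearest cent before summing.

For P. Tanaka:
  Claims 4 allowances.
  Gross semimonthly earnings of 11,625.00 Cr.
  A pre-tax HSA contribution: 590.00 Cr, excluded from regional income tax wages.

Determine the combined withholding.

Regional Income Tax: taxable = 11,625.00 Cr − 590.00 Cr − 4×310.00 Cr = 9,795.00 Cr
  399.52 Cr + 12.83% × (9,795.00 Cr − 5,600.00 Cr) = 399.52 Cr + 12.83% × 4,195.00 Cr = 937.74 Cr
Disability Insurance: 8% × 11,035.00 Cr = 882.80 Cr
Total: 937.74 Cr + 882.80 Cr = 1,820.54 Cr

1,820.54 Cr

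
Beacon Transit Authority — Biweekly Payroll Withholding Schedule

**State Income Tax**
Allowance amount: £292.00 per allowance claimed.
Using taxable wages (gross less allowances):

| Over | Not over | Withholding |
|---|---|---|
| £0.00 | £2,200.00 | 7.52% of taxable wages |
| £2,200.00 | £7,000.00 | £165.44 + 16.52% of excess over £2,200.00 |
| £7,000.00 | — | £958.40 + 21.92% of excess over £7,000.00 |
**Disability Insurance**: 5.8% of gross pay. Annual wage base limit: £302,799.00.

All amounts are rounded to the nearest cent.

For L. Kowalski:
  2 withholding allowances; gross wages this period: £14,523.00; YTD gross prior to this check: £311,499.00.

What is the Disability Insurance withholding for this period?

Disability Insurance: YTD £311,499.00 ≥ cap £302,799.00 → £0.00

£0.00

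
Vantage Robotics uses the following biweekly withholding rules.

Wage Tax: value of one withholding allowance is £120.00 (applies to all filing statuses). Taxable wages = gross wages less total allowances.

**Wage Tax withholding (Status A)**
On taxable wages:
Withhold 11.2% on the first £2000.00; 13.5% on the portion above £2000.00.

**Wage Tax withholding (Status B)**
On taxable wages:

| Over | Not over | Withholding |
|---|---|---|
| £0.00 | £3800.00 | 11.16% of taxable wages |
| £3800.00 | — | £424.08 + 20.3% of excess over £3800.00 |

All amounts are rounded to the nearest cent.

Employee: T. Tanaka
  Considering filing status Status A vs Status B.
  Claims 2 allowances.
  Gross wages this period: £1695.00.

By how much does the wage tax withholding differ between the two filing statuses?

£0.58

Wage Tax (Status A): taxable = £1695.00 − 2×£120.00 = £1455.00
  11.2% × £1455.00 = £162.96
Wage Tax (Status B): taxable = £1695.00 − 2×£120.00 = £1455.00
  11.16% × £1455.00 = £162.38
Difference: |£162.96 − £162.38| = £0.58 (higher under Status A)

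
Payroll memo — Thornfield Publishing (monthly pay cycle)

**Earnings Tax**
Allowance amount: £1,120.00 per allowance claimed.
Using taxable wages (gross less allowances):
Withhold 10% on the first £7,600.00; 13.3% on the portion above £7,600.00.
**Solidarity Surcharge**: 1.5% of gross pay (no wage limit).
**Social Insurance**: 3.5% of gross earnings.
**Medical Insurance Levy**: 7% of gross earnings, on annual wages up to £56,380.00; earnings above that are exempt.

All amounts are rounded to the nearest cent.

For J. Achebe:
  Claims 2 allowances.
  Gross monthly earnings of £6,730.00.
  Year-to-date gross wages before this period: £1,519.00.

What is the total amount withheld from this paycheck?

Earnings Tax: taxable = £6,730.00 − 2×£1,120.00 = £4,490.00
  10% × £4,490.00 = £449.00
Solidarity Surcharge: 1.5% × £6,730.00 = £100.95
Social Insurance: 3.5% × £6,730.00 = £235.55
Medical Insurance Levy: 7% × £6,730.00 = £471.10
Total: £449.00 + £100.95 + £235.55 + £471.10 = £1,256.60

£1,256.60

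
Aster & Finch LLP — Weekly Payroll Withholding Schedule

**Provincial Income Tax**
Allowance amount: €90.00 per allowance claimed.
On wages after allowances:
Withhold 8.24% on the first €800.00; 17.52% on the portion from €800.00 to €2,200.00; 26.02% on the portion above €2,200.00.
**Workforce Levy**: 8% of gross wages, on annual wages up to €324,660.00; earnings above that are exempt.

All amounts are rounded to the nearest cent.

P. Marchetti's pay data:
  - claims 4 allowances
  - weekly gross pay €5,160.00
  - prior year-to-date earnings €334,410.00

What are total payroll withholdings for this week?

Provincial Income Tax: taxable = €5,160.00 − 4×€90.00 = €4,800.00
  €311.20 + 26.02% × (€4,800.00 − €2,200.00) = €311.20 + 26.02% × €2,600.00 = €987.72
Workforce Levy: YTD €334,410.00 ≥ cap €324,660.00 → €0.00
Total: €987.72 + €0.00 = €987.72

€987.72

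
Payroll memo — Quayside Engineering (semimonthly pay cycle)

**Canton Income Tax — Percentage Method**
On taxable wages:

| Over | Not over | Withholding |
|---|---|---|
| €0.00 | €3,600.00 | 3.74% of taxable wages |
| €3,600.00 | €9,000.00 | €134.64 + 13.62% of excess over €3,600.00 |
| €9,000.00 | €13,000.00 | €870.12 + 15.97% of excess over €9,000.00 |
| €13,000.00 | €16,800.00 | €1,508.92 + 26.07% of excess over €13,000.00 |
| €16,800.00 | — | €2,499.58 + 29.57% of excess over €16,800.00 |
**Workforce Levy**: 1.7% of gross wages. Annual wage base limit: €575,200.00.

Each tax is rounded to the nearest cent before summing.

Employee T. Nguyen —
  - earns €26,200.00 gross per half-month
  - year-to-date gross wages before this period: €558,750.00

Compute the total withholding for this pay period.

€5,558.81

Canton Income Tax: taxable = €26,200.00
  €2,499.58 + 29.57% × (€26,200.00 − €16,800.00) = €2,499.58 + 29.57% × €9,400.00 = €5,279.16
Workforce Levy: cap €575,200.00 − YTD €558,750.00 = €16,450.00 subject; 1.7% × €16,450.00 = €279.65
Total: €5,279.16 + €279.65 = €5,558.81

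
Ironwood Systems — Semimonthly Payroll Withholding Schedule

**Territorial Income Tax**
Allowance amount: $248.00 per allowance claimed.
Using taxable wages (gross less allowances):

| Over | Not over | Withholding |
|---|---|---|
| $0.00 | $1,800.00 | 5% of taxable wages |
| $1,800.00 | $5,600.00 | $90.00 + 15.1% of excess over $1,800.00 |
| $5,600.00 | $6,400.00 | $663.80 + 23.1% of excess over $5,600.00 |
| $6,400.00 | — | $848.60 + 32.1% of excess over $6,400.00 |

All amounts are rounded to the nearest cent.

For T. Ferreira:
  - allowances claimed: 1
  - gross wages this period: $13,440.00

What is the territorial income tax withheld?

$3,028.83

Territorial Income Tax: taxable = $13,440.00 − 1×$248.00 = $13,192.00
  $848.60 + 32.1% × ($13,192.00 − $6,400.00) = $848.60 + 32.1% × $6,792.00 = $3,028.83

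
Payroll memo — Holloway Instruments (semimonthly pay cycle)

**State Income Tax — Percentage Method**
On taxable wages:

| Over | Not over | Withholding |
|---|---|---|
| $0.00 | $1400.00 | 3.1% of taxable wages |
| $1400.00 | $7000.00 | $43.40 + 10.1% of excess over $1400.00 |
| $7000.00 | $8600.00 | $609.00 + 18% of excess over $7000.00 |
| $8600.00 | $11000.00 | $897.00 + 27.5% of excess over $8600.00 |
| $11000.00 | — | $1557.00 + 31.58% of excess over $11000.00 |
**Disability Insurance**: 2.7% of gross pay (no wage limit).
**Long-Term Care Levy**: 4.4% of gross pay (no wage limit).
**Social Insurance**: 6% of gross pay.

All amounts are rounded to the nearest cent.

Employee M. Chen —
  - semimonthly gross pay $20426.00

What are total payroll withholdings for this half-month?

State Income Tax: taxable = $20426.00
  $1557.00 + 31.58% × ($20426.00 − $11000.00) = $1557.00 + 31.58% × $9426.00 = $4533.73
Disability Insurance: 2.7% × $20426.00 = $551.50
Long-Term Care Levy: 4.4% × $20426.00 = $898.74
Social Insurance: 6% × $20426.00 = $1225.56
Total: $4533.73 + $551.50 + $898.74 + $1225.56 = $7209.53

$7209.53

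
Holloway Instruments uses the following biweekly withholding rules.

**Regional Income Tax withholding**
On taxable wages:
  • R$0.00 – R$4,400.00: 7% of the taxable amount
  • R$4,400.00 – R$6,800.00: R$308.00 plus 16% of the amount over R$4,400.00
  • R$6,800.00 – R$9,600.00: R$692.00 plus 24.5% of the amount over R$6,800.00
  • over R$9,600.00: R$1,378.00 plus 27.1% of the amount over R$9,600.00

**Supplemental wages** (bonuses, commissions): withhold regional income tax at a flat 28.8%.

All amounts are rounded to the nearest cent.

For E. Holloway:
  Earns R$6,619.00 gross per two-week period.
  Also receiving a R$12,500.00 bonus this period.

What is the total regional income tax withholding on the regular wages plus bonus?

Regional Income Tax: taxable = R$6,619.00
  R$308.00 + 16% × (R$6,619.00 − R$4,400.00) = R$308.00 + 16% × R$2,219.00 = R$663.04
Supplemental (28.8% flat on bonus): 28.8% × R$12,500.00 = R$3,600.00
Total regional income tax: R$663.04 + R$3,600.00 = R$4,263.04

R$4,263.04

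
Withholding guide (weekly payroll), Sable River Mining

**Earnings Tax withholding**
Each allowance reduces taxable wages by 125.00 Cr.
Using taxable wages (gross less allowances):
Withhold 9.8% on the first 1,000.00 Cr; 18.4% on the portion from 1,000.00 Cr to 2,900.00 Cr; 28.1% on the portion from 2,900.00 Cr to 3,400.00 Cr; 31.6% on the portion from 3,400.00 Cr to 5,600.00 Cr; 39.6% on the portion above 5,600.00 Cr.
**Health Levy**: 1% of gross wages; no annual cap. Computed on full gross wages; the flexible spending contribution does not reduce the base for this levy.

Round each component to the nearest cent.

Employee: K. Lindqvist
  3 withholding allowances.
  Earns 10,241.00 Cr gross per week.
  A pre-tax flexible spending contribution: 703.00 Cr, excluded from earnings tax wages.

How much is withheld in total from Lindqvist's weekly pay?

Earnings Tax: taxable = 10,241.00 Cr − 703.00 Cr − 3×125.00 Cr = 9,163.00 Cr
  1,283.30 Cr + 39.6% × (9,163.00 Cr − 5,600.00 Cr) = 1,283.30 Cr + 39.6% × 3,563.00 Cr = 2,694.25 Cr
Health Levy: 1% × 10,241.00 Cr = 102.41 Cr
Total: 2,694.25 Cr + 102.41 Cr = 2,796.66 Cr

2,796.66 Cr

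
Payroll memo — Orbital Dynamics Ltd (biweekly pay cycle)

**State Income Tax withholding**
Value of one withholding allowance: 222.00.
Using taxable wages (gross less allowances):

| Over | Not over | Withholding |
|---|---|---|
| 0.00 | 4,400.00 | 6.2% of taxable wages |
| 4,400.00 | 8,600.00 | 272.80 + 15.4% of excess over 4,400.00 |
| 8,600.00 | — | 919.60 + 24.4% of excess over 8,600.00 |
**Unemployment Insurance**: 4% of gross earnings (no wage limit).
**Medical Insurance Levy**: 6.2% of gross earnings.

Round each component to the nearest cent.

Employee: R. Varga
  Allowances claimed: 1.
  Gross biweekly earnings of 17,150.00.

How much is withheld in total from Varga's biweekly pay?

State Income Tax: taxable = 17,150.00 − 1×222.00 = 16,928.00
  919.60 + 24.4% × (16,928.00 − 8,600.00) = 919.60 + 24.4% × 8,328.00 = 2,951.63
Unemployment Insurance: 4% × 17,150.00 = 686.00
Medical Insurance Levy: 6.2% × 17,150.00 = 1,063.30
Total: 2,951.63 + 686.00 + 1,063.30 = 4,700.93

4,700.93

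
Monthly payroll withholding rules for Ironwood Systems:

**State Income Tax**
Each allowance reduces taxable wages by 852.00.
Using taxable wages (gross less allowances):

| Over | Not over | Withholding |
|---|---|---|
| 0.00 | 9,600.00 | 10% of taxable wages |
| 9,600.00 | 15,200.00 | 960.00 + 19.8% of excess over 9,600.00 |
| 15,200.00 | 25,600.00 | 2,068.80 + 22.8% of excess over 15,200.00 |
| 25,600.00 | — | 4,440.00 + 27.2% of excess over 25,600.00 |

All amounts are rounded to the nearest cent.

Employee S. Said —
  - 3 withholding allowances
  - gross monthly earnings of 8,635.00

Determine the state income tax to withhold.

State Income Tax: taxable = 8,635.00 − 3×852.00 = 6,079.00
  10% × 6,079.00 = 607.90

607.90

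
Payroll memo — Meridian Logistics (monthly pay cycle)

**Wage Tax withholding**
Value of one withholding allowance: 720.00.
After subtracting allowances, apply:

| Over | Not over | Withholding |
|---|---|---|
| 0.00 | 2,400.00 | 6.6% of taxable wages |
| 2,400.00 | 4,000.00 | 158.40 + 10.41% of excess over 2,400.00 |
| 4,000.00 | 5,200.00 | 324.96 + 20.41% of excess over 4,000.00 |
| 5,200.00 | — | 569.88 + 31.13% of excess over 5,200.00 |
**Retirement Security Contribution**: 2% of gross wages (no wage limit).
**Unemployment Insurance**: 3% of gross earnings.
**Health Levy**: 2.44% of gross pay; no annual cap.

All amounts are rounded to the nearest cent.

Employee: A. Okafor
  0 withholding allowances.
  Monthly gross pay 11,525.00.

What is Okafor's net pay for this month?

8,128.69

Wage Tax: taxable = 11,525.00
  569.88 + 31.13% × (11,525.00 − 5,200.00) = 569.88 + 31.13% × 6,325.00 = 2,538.85
Retirement Security Contribution: 2% × 11,525.00 = 230.50
Unemployment Insurance: 3% × 11,525.00 = 345.75
Health Levy: 2.44% × 11,525.00 = 281.21
Total withheld: 2,538.85 + 230.50 + 345.75 + 281.21 = 3,396.31
Net pay: 11,525.00 − 3,396.31 = 8,128.69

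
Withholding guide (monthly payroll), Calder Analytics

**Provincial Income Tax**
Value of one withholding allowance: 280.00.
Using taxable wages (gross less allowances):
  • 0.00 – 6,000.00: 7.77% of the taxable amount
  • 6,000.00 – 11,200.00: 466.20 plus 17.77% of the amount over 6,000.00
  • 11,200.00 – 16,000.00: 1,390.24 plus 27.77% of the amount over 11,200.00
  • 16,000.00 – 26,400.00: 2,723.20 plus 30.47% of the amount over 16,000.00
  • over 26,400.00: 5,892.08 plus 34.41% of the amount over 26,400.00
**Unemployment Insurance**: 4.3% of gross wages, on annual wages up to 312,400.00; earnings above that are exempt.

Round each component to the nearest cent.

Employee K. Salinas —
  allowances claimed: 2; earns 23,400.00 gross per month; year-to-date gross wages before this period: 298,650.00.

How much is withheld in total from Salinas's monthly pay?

Provincial Income Tax: taxable = 23,400.00 − 2×280.00 = 22,840.00
  2,723.20 + 30.47% × (22,840.00 − 16,000.00) = 2,723.20 + 30.47% × 6,840.00 = 4,807.35
Unemployment Insurance: cap 312,400.00 − YTD 298,650.00 = 13,750.00 subject; 4.3% × 13,750.00 = 591.25
Total: 4,807.35 + 591.25 = 5,398.60

5,398.60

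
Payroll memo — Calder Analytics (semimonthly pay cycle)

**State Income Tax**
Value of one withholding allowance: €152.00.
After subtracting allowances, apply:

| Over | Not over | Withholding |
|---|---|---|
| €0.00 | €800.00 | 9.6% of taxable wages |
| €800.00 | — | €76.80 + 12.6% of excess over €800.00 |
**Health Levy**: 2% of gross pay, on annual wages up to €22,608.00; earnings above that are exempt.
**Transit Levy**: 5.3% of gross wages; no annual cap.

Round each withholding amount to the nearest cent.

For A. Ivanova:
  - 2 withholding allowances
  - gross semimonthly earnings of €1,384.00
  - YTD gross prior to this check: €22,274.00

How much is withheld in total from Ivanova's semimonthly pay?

State Income Tax: taxable = €1,384.00 − 2×€152.00 = €1,080.00
  €76.80 + 12.6% × (€1,080.00 − €800.00) = €76.80 + 12.6% × €280.00 = €112.08
Health Levy: cap €22,608.00 − YTD €22,274.00 = €334.00 subject; 2% × €334.00 = €6.68
Transit Levy: 5.3% × €1,384.00 = €73.35
Total: €112.08 + €6.68 + €73.35 = €192.11

€192.11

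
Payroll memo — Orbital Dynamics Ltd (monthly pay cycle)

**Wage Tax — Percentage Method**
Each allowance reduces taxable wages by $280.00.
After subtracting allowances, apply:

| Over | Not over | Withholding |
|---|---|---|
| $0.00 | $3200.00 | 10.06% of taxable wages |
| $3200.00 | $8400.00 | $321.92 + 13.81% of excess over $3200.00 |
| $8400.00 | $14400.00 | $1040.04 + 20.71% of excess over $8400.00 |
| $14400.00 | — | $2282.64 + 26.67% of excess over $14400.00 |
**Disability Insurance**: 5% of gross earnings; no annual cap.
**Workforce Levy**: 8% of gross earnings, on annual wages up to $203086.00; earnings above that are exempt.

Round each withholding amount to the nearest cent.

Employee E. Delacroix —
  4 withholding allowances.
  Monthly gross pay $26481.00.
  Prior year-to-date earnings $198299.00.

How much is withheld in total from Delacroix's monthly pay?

$6912.95

Wage Tax: taxable = $26481.00 − 4×$280.00 = $25361.00
  $2282.64 + 26.67% × ($25361.00 − $14400.00) = $2282.64 + 26.67% × $10961.00 = $5205.94
Disability Insurance: 5% × $26481.00 = $1324.05
Workforce Levy: cap $203086.00 − YTD $198299.00 = $4787.00 subject; 8% × $4787.00 = $382.96
Total: $5205.94 + $1324.05 + $382.96 = $6912.95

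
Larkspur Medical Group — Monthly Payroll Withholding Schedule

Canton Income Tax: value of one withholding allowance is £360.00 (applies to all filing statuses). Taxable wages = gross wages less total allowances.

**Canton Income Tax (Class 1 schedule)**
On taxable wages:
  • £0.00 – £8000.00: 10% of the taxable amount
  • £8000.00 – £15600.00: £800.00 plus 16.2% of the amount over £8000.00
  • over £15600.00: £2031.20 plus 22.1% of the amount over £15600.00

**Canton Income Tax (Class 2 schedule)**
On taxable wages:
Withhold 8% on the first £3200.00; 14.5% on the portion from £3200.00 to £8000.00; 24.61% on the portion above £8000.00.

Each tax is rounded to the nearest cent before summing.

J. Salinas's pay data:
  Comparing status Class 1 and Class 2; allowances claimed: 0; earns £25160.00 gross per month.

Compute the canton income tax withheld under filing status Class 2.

£5175.08

Canton Income Tax (Class 2): taxable = £25160.00
  £952.00 + 24.61% × (£25160.00 − £8000.00) = £952.00 + 24.61% × £17160.00 = £5175.08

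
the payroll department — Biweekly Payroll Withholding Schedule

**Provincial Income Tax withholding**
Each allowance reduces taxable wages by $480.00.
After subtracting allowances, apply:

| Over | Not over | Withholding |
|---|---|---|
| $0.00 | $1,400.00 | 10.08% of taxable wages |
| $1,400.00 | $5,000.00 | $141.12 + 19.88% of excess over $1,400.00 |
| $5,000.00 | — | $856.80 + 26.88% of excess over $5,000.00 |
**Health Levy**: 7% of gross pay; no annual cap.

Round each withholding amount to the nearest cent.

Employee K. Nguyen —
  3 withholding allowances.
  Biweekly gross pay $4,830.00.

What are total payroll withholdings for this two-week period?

$874.83

Provincial Income Tax: taxable = $4,830.00 − 3×$480.00 = $3,390.00
  $141.12 + 19.88% × ($3,390.00 − $1,400.00) = $141.12 + 19.88% × $1,990.00 = $536.73
Health Levy: 7% × $4,830.00 = $338.10
Total: $536.73 + $338.10 = $874.83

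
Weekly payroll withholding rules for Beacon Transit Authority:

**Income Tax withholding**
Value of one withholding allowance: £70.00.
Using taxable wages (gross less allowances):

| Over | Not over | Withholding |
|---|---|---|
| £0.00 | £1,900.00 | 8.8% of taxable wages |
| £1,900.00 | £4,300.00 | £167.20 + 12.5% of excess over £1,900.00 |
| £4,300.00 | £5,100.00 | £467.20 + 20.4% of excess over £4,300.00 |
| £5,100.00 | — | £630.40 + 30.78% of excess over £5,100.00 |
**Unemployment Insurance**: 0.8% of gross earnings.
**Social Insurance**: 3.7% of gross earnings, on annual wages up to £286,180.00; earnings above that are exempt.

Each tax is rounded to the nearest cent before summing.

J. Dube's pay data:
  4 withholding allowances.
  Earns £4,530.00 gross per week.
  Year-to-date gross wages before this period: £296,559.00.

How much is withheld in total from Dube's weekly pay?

Income Tax: taxable = £4,530.00 − 4×£70.00 = £4,250.00
  £167.20 + 12.5% × (£4,250.00 − £1,900.00) = £167.20 + 12.5% × £2,350.00 = £460.95
Unemployment Insurance: 0.8% × £4,530.00 = £36.24
Social Insurance: YTD £296,559.00 ≥ cap £286,180.00 → £0.00
Total: £460.95 + £36.24 + £0.00 = £497.19

£497.19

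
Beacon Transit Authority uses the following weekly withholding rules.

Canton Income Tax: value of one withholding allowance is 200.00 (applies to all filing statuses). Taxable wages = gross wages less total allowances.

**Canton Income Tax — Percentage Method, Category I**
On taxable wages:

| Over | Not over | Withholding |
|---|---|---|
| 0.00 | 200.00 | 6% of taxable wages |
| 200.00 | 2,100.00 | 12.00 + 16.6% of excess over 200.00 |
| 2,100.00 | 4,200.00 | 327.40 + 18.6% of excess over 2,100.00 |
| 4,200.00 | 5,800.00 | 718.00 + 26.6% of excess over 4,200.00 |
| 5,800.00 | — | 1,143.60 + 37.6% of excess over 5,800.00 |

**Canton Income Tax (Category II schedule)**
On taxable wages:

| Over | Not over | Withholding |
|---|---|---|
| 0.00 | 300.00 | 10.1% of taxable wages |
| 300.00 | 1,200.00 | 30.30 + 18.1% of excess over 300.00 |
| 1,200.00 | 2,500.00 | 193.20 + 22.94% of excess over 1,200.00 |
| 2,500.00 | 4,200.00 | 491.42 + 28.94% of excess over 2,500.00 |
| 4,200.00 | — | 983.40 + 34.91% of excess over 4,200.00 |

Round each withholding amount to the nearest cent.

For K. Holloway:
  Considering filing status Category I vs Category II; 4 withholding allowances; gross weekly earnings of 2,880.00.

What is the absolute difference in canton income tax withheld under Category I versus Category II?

Canton Income Tax (Category I): taxable = 2,880.00 − 4×200.00 = 2,080.00
  12.00 + 16.6% × (2,080.00 − 200.00) = 12.00 + 16.6% × 1,880.00 = 324.08
Canton Income Tax (Category II): taxable = 2,880.00 − 4×200.00 = 2,080.00
  193.20 + 22.94% × (2,080.00 − 1,200.00) = 193.20 + 22.94% × 880.00 = 395.07
Difference: |324.08 − 395.07| = 70.99 (higher under Category II)

70.99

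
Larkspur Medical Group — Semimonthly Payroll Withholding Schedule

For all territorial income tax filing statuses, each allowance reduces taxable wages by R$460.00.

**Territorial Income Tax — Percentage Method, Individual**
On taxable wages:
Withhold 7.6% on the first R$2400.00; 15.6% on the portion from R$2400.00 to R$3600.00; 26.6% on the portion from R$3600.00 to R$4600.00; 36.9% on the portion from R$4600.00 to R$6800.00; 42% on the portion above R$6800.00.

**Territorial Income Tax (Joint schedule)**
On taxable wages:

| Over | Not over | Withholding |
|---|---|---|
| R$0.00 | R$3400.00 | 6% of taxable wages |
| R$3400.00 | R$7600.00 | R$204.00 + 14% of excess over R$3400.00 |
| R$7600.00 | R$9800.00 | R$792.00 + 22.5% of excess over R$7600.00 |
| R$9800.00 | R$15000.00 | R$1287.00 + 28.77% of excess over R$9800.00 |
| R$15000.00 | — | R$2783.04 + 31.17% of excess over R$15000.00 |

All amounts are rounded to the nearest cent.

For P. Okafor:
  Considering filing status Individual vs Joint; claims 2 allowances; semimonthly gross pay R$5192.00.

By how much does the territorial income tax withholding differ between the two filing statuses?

Territorial Income Tax (Individual): taxable = R$5192.00 − 2×R$460.00 = R$4272.00
  R$369.60 + 26.6% × (R$4272.00 − R$3600.00) = R$369.60 + 26.6% × R$672.00 = R$548.35
Territorial Income Tax (Joint): taxable = R$5192.00 − 2×R$460.00 = R$4272.00
  R$204.00 + 14% × (R$4272.00 − R$3400.00) = R$204.00 + 14% × R$872.00 = R$326.08
Difference: |R$548.35 − R$326.08| = R$222.27 (higher under Individual)

R$222.27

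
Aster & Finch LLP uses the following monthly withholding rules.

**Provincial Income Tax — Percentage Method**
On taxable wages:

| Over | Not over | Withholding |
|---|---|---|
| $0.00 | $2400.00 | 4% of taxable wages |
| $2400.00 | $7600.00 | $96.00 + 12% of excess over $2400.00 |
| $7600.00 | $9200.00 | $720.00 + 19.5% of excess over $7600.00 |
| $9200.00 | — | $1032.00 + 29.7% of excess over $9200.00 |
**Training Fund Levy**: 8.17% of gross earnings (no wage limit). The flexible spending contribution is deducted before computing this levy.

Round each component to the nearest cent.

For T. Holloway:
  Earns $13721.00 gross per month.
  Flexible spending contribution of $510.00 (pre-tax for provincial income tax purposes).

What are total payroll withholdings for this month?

$3302.61

Provincial Income Tax: taxable = $13721.00 − $510.00 = $13211.00
  $1032.00 + 29.7% × ($13211.00 − $9200.00) = $1032.00 + 29.7% × $4011.00 = $2223.27
Training Fund Levy: 8.17% × $13211.00 = $1079.34
Total: $2223.27 + $1079.34 = $3302.61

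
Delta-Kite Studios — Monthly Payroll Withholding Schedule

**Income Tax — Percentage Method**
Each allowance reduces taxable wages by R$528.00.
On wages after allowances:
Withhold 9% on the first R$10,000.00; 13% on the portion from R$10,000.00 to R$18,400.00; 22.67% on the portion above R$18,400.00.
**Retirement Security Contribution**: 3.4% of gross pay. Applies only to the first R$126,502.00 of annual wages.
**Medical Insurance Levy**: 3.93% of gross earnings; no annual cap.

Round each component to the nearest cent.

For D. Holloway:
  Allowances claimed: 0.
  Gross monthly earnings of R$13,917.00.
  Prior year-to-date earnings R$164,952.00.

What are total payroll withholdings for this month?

Income Tax: taxable = R$13,917.00
  R$900.00 + 13% × (R$13,917.00 − R$10,000.00) = R$900.00 + 13% × R$3,917.00 = R$1,409.21
Retirement Security Contribution: YTD R$164,952.00 ≥ cap R$126,502.00 → R$0.00
Medical Insurance Levy: 3.93% × R$13,917.00 = R$546.94
Total: R$1,409.21 + R$0.00 + R$546.94 = R$1,956.15

R$1,956.15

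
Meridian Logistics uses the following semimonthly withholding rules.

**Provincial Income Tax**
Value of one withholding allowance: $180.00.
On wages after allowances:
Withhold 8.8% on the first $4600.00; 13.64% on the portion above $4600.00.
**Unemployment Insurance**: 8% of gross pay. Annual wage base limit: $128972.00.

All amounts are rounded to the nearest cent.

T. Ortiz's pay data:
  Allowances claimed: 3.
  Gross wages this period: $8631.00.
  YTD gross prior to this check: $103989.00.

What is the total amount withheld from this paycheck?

$1571.45

Provincial Income Tax: taxable = $8631.00 − 3×$180.00 = $8091.00
  $404.80 + 13.64% × ($8091.00 − $4600.00) = $404.80 + 13.64% × $3491.00 = $880.97
Unemployment Insurance: 8% × $8631.00 = $690.48
Total: $880.97 + $690.48 = $1571.45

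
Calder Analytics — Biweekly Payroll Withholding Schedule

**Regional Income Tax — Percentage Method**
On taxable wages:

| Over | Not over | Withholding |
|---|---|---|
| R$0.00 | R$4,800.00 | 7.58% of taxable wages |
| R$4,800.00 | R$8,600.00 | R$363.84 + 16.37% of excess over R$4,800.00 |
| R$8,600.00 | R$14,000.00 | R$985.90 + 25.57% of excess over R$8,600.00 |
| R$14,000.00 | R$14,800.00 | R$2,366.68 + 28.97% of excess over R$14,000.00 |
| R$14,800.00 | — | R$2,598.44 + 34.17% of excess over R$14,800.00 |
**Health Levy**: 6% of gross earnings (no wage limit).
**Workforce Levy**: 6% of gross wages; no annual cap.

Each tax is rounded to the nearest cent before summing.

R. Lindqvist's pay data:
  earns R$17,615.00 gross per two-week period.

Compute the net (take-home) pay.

Regional Income Tax: taxable = R$17,615.00
  R$2,598.44 + 34.17% × (R$17,615.00 − R$14,800.00) = R$2,598.44 + 34.17% × R$2,815.00 = R$3,560.33
Health Levy: 6% × R$17,615.00 = R$1,056.90
Workforce Levy: 6% × R$17,615.00 = R$1,056.90
Total withheld: R$3,560.33 + R$1,056.90 + R$1,056.90 = R$5,674.13
Net pay: R$17,615.00 − R$5,674.13 = R$11,940.87

R$11,940.87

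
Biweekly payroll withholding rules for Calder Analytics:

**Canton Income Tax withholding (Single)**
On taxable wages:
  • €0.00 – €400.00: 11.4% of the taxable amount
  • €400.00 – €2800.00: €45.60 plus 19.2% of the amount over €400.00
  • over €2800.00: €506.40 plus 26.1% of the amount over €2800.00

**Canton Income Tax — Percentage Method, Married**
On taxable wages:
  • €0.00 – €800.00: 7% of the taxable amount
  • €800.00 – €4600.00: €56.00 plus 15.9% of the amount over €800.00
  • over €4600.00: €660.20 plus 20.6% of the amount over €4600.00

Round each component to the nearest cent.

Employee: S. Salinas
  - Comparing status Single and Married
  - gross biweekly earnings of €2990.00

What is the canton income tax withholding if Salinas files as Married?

€404.21

Canton Income Tax (Married): taxable = €2990.00
  €56.00 + 15.9% × (€2990.00 − €800.00) = €56.00 + 15.9% × €2190.00 = €404.21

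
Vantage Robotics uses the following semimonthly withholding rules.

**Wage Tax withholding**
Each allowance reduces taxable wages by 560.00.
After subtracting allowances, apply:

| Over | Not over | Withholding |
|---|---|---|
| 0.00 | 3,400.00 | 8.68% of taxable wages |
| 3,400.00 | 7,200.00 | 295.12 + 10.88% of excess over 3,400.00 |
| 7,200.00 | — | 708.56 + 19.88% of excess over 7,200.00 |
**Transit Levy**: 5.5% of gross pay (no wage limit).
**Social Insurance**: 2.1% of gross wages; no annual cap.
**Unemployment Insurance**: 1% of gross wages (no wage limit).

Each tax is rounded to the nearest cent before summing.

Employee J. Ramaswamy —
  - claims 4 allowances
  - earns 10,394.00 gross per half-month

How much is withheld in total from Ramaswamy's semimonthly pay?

Wage Tax: taxable = 10,394.00 − 4×560.00 = 8,154.00
  708.56 + 19.88% × (8,154.00 − 7,200.00) = 708.56 + 19.88% × 954.00 = 898.22
Transit Levy: 5.5% × 10,394.00 = 571.67
Social Insurance: 2.1% × 10,394.00 = 218.27
Unemployment Insurance: 1% × 10,394.00 = 103.94
Total: 898.22 + 571.67 + 218.27 + 103.94 = 1,792.10

1,792.10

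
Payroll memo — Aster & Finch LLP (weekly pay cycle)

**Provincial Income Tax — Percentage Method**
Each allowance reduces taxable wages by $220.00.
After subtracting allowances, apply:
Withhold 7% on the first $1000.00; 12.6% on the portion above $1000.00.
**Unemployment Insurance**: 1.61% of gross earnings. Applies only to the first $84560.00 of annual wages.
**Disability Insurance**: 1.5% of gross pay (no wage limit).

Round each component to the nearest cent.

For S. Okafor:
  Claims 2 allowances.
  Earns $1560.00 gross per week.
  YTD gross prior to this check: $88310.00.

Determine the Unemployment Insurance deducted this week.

$0.00

Unemployment Insurance: YTD $88310.00 ≥ cap $84560.00 → $0.00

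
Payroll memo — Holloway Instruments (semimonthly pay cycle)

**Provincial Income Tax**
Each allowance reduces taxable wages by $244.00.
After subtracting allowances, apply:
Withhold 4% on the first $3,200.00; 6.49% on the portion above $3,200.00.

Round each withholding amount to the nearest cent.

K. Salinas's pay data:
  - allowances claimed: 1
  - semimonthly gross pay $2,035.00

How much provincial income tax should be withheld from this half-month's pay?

Provincial Income Tax: taxable = $2,035.00 − 1×$244.00 = $1,791.00
  4% × $1,791.00 = $71.64

$71.64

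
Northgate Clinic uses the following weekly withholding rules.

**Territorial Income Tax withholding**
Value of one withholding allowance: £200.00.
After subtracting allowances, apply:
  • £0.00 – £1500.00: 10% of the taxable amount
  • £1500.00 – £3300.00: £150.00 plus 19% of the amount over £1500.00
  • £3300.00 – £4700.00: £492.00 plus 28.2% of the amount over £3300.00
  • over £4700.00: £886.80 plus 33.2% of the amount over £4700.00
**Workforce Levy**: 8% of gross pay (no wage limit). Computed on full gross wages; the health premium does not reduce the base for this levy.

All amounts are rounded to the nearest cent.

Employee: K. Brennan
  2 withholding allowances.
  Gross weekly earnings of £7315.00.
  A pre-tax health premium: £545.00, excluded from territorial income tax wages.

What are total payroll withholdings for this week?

£2026.44

Territorial Income Tax: taxable = £7315.00 − £545.00 − 2×£200.00 = £6370.00
  £886.80 + 33.2% × (£6370.00 − £4700.00) = £886.80 + 33.2% × £1670.00 = £1441.24
Workforce Levy: 8% × £7315.00 = £585.20
Total: £1441.24 + £585.20 = £2026.44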